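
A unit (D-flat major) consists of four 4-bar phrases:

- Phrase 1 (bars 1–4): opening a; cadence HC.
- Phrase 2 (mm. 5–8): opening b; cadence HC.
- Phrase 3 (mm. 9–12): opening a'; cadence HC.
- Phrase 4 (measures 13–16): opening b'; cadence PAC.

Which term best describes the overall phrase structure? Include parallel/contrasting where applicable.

Four phrases in two halves: the first half (mm. 1–8) ends with a half cadence, the second (bars 9–16) with a perfect authentic cadence — a large antecedent–consequent pair, i.e. a double period.
Phrase 3 begins with the same material as phrase 1, making it parallel.

parallel double period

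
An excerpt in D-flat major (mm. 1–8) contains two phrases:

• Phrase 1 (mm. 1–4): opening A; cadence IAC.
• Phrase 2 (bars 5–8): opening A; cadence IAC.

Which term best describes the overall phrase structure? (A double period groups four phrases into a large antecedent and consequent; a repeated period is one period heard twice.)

Both phrases have the same opening (A) and the same cadence (imperfect authentic cadence): the second is a restatement, not a consequent, so this is a repeated phrase rather than a period.

repeated phrase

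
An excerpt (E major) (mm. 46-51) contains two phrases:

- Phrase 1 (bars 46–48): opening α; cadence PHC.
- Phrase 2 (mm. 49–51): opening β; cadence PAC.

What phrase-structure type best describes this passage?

Phrase 1 ends with a Phrygian half cadence (weaker) and phrase 2 with a perfect authentic cadence (stronger): antecedent + consequent = a period.
The two phrases open with different material (α / β), so the period is contrasting.

contrasting period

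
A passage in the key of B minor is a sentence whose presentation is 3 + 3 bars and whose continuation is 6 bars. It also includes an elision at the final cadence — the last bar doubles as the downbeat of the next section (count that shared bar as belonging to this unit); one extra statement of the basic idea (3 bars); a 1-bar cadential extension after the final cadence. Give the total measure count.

16 measures

Basic sentence: 3 + 3 + 6 = 12 bars.
12 (basic form) + 3 (extra statement) + 1 (cadential extension) = 16.
The elision shares a bar with the next section but does not change this unit's count.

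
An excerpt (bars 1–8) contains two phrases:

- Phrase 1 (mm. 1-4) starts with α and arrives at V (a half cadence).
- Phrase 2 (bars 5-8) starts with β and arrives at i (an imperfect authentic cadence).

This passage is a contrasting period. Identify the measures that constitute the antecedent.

The antecedent is the phrase ending with the weaker cadence (half cadence, phrase 1) and the consequent the one ending more conclusively (imperfect authentic cadence, phrase 2); the antecedent is bars 1–4.

measures 1–4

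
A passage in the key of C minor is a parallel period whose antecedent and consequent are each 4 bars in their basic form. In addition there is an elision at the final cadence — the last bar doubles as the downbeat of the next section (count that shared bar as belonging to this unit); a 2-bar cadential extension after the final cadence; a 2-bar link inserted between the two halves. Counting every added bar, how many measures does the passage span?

12 measures

Basic parallel period: 4 + 4 = 8 bars.
8 (basic form) + 2 (cadential extension) + 2 (link) = 12.
The elision shares a bar with the next section but does not change this unit's count.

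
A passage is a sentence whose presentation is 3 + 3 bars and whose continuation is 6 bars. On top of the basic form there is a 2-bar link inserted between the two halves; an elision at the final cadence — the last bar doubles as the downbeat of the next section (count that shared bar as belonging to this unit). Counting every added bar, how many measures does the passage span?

Basic sentence: 3 + 3 + 6 = 12 bars.
12 (basic form) + 2 (link) = 14.
The elision shares a bar with the next section but does not change this unit's count.

14 measures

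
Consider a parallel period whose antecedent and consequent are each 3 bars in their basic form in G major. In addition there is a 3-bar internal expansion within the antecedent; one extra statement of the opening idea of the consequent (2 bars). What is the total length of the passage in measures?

11 measures

Basic parallel period: 3 + 3 = 6 bars.
6 (basic form) + 3 (internal expansion) + 2 (extra statement) = 11.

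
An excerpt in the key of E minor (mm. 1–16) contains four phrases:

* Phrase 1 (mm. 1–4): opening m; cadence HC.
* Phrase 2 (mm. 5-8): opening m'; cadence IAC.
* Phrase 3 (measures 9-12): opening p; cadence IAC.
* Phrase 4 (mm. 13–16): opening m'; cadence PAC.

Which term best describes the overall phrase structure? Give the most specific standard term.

contrasting double period

Four phrases in two halves: the first half (mm. 1–8) ends with an imperfect authentic cadence, the second (mm. 9–16) with a perfect authentic cadence — a large antecedent–consequent pair, i.e. a double period.
Phrase 3 begins with different material from phrase 1, making it contrasting.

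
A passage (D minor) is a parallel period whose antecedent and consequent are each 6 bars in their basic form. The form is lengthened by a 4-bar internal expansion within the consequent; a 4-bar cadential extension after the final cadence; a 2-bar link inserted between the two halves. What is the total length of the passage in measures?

22 measures

Basic parallel period: 6 + 6 = 12 bars.
12 (basic form) + 4 (internal expansion) + 4 (cadential extension) + 2 (link) = 22.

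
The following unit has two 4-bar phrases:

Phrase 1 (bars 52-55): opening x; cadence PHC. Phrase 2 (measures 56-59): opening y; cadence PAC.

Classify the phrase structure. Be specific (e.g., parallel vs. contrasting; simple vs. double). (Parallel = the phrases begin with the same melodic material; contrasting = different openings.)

contrasting period

Phrase 1 ends with a Phrygian half cadence (weaker) and phrase 2 with a perfect authentic cadence (stronger): antecedent + consequent = a period.
The two phrases open with different material (x / y), so the period is contrasting.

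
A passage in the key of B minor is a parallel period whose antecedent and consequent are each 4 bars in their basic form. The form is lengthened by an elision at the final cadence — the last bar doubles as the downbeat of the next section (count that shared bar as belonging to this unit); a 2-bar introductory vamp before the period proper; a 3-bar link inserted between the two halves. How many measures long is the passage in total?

13 measures

Basic parallel period: 4 + 4 = 8 bars.
8 (basic form) + 2 (introduction) + 3 (link) = 13.
The elision shares a bar with the next section but does not change this unit's count.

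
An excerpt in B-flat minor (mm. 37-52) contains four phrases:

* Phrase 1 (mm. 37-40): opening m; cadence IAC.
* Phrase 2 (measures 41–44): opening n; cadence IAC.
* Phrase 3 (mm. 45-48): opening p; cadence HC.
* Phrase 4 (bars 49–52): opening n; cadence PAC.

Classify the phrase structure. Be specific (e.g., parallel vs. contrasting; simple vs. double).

Four phrases in two halves: the first half (measures 37-44) ends with an imperfect authentic cadence, the second (measures 45-52) with a perfect authentic cadence — a large antecedent–consequent pair, i.e. a double period.
Phrase 3 begins with different material from phrase 1, making it contrasting.

contrasting double period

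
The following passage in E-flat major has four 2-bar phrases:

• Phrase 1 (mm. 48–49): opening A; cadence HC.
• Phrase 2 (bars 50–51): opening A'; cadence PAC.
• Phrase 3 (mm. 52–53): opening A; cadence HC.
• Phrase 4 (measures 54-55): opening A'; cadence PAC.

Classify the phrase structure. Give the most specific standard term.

repeated period

The cadence pattern HC–PAC–HC–PAC is weak–strong twice, and phrases 3–4 restate phrases 1–2: a period heard twice, not a double period (which would end weakly at phrase 2).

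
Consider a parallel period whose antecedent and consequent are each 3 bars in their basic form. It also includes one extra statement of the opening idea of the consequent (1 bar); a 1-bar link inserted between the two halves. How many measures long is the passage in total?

Basic parallel period: 3 + 3 = 6 bars.
6 (basic form) + 1 (extra statement) + 1 (link) = 8.

8 measures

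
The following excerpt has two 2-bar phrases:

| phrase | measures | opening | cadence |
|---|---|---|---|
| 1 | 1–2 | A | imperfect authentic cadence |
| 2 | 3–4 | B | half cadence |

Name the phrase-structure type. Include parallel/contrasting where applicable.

The second phrase closes with a half cadence, which is not stronger than the first phrase's imperfect authentic cadence; without a weak→strong cadential pair there is no antecedent–consequent relationship, so this is a phrase group rather than a period.

phrase group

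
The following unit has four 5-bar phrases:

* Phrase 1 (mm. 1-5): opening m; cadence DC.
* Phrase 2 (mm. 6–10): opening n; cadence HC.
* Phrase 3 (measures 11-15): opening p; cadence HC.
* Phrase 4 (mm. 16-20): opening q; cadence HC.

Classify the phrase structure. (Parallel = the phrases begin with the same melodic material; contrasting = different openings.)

phrase group

Phrase 4 ends with a half cadence, no stronger than phrase 2's half cadence, so the four phrases do not form a double period; nor do phrases 3–4 duplicate 1–2, so it is not a repeated period. With no phrase reaching a conclusive cadence, the passage is a phrase group.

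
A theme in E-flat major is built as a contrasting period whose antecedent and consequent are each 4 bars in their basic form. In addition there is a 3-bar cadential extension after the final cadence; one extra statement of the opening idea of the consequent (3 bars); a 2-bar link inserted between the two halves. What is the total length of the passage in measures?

Basic contrasting period: 4 + 4 = 8 bars.
8 (basic form) + 3 (cadential extension) + 3 (extra statement) + 2 (link) = 16.

16 measures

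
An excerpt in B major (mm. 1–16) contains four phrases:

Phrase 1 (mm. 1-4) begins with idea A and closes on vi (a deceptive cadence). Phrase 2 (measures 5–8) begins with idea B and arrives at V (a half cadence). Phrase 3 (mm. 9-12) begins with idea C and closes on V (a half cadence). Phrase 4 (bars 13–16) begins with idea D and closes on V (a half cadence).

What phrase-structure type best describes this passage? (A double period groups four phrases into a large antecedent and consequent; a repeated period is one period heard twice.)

Phrase 4 ends with a half cadence, no stronger than phrase 2's half cadence, so the four phrases do not form a double period; nor do phrases 3–4 duplicate 1–2, so it is not a repeated period. With no phrase reaching a conclusive cadence, the passage is a phrase group.

phrase group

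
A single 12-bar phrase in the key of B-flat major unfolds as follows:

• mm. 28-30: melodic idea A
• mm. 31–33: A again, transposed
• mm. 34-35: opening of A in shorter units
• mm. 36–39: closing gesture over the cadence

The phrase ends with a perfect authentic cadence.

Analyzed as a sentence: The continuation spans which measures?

measures 34–39

After the presentation (bars 28–33), the continuation covers the fragmentation through the cadence: measures 34–39.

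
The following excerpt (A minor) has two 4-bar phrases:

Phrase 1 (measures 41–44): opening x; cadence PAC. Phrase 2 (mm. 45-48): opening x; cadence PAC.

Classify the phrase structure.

Both phrases have the same opening (x) and the same cadence (perfect authentic cadence): the second is a restatement, not a consequent, so this is a repeated phrase rather than a period.

repeated phrase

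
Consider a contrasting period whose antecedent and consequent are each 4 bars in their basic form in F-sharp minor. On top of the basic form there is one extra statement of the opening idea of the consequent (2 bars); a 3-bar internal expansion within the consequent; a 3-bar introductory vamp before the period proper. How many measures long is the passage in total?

16 measures

Basic contrasting period: 4 + 4 = 8 bars.
8 (basic form) + 2 (extra statement) + 3 (internal expansion) + 3 (introduction) = 16.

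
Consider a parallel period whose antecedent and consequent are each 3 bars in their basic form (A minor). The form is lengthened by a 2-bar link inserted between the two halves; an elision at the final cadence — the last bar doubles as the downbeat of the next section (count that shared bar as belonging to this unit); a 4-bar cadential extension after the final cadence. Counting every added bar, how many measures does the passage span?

12 measures

Basic parallel period: 3 + 3 = 6 bars.
6 (basic form) + 2 (link) + 4 (cadential extension) = 12.
The elision shares a bar with the next section but does not change this unit's count.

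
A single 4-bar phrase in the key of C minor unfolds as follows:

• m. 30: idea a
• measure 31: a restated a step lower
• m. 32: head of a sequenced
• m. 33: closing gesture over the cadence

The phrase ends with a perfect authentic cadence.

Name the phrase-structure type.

sentence

Basic idea (m. 30) + its repetition (m. 31) form the presentation; fragmentation and cadence (mm. 32–33) form the continuation — the 4-bar whole is a sentence.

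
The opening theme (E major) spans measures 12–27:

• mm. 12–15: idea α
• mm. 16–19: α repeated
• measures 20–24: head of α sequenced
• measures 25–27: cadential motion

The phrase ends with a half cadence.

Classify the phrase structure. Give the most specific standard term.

sentence

Basic idea (mm. 12-15) + its repetition (mm. 16-19) form the presentation; fragmentation and cadence (mm. 20-27) form the continuation — the 16-bar whole is a sentence.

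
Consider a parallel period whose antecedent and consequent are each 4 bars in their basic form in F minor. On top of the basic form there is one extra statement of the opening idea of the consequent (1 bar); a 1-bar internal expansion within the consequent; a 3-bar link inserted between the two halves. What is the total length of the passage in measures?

13 measures

Basic parallel period: 4 + 4 = 8 bars.
8 (basic form) + 1 (extra statement) + 1 (internal expansion) + 3 (link) = 13.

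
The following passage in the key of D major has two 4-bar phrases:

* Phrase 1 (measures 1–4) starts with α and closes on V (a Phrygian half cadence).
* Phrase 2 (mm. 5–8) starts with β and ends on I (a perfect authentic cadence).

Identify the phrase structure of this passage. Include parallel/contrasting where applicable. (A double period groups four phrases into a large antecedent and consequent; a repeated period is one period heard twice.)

contrasting period

Phrase 1 ends with a Phrygian half cadence (weaker) and phrase 2 with a perfect authentic cadence (stronger): antecedent + consequent = a period.
The two phrases open with different material (α / β), so the period is contrasting.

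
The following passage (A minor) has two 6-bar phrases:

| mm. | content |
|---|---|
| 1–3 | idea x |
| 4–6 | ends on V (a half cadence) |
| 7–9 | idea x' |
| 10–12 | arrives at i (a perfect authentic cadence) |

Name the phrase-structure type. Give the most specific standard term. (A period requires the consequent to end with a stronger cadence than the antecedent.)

Phrase 1 ends with a half cadence (weaker) and phrase 2 with a perfect authentic cadence (stronger): antecedent + consequent = a period.
The two phrases open with the same material (x / x'), so the period is parallel.

parallel period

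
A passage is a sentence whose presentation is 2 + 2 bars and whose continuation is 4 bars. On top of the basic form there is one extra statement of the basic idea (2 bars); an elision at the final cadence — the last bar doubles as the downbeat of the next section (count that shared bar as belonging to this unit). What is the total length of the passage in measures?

Basic sentence: 2 + 2 + 4 = 8 bars.
8 (basic form) + 2 (extra statement) = 10.
The elision shares a bar with the next section but does not change this unit's count.

10 measures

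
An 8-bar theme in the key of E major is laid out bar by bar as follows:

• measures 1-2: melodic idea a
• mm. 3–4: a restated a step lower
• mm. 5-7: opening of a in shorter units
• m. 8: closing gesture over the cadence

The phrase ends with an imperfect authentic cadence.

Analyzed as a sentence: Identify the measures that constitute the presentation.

The presentation of a sentence is the basic idea (bars 1–2) plus its repetition (measures 3–4); the presentation is therefore mm. 1–4.

measures 1–4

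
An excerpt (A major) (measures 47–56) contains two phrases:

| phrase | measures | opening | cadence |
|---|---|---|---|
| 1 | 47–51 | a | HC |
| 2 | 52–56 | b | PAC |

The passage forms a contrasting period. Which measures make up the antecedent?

measures 47–51

The phrase ending with the weaker cadence (half cadence) is the antecedent; the one ending more conclusively (perfect authentic cadence) is the consequent. The antecedent is measures 47–51.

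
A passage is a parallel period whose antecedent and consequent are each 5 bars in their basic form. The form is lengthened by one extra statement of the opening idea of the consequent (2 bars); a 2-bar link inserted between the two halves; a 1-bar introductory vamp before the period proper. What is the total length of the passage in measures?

Basic parallel period: 5 + 5 = 10 bars.
10 (basic form) + 2 (extra statement) + 2 (link) + 1 (introduction) = 15.

15 measures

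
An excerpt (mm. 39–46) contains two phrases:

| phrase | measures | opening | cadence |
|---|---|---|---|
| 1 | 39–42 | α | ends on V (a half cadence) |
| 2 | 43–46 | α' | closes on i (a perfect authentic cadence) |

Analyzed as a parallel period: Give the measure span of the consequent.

The antecedent is the phrase ending with the weaker cadence (half cadence, phrase 1) and the consequent the one ending more conclusively (perfect authentic cadence, phrase 2); the consequent is bars 43-46.

measures 43–46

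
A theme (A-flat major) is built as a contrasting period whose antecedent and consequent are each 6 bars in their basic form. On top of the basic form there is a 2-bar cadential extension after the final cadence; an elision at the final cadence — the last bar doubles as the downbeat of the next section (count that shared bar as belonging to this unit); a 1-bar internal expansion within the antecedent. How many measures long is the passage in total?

Basic contrasting period: 6 + 6 = 12 bars.
12 (basic form) + 2 (cadential extension) + 1 (internal expansion) = 15.
The elision shares a bar with the next section but does not change this unit's count.

15 measures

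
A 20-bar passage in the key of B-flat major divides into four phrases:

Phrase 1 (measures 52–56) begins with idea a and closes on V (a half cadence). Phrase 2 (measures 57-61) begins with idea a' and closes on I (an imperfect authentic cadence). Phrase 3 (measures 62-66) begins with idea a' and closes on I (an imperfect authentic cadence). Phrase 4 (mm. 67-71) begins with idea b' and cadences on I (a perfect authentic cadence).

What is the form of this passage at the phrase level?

Four phrases in two halves: the first half (mm. 52–61) ends with an imperfect authentic cadence, the second (mm. 62-71) with a perfect authentic cadence — a large antecedent–consequent pair, i.e. a double period.
Phrase 3 begins with the same material as phrase 1, making it parallel.

parallel double period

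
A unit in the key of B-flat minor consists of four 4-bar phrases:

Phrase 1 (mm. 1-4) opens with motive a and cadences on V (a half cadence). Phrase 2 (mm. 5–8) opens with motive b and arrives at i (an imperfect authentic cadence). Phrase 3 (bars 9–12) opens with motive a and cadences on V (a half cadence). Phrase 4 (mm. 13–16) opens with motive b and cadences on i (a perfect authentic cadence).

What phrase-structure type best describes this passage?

parallel double period

Four phrases in two halves: the first half (mm. 1–8) ends with an imperfect authentic cadence, the second (bars 9–16) with a perfect authentic cadence — a large antecedent–consequent pair, i.e. a double period.
Phrase 3 begins with the same material as phrase 1, making it parallel.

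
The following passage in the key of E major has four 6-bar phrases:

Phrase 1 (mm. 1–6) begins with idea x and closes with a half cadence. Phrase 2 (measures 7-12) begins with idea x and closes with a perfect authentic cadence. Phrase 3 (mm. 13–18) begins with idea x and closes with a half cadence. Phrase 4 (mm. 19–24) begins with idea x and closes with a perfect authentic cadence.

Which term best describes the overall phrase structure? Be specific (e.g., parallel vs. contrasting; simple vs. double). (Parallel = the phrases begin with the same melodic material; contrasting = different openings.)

repeated period

The cadence pattern HC–PAC–HC–PAC is weak–strong twice, and phrases 3–4 restate phrases 1–2: a period heard twice, not a double period (which would end weakly at phrase 2).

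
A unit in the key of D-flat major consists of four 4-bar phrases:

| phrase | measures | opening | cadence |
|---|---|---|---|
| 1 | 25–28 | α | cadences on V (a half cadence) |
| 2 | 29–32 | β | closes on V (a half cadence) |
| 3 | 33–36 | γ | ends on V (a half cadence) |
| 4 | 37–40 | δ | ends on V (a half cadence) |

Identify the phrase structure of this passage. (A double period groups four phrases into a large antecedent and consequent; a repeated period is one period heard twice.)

Phrase 4 ends with a half cadence, no stronger than phrase 2's half cadence, so the four phrases do not form a double period; nor do phrases 3–4 duplicate 1–2, so it is not a repeated period. With no phrase reaching a conclusive cadence, the passage is a phrase group.

phrase group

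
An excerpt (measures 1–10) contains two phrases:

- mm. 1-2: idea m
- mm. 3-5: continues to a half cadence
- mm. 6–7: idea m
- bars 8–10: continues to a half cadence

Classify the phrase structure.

Both phrases have the same opening (m) and the same cadence (half cadence): the second is a restatement, not a consequent, so this is a repeated phrase rather than a period.

repeated phrase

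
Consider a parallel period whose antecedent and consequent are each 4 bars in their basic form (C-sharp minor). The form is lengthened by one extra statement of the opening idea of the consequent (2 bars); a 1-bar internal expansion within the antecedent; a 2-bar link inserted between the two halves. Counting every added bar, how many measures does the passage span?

13 measures

Basic parallel period: 4 + 4 = 8 bars.
8 (basic form) + 2 (extra statement) + 1 (internal expansion) + 2 (link) = 13.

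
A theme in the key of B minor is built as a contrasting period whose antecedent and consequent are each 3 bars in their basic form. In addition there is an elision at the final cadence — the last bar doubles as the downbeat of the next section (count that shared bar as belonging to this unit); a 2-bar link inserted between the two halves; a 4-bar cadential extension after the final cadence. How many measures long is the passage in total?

Basic contrasting period: 3 + 3 = 6 bars.
6 (basic form) + 2 (link) + 4 (cadential extension) = 12.
The elision shares a bar with the next section but does not change this unit's count.

12 measures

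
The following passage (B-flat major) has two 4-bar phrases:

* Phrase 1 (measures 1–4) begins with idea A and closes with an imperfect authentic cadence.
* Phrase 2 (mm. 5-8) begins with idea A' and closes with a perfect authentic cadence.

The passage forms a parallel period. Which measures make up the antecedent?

The antecedent is the phrase ending with the weaker cadence (imperfect authentic cadence, phrase 1) and the consequent the one ending more conclusively (perfect authentic cadence, phrase 2); the antecedent is measures 1-4.

measures 1–4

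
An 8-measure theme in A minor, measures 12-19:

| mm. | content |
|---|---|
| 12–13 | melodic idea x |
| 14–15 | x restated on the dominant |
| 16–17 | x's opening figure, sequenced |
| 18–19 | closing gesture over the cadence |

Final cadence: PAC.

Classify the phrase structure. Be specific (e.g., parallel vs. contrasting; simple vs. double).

sentence

Basic idea (mm. 12–13) + its repetition (measures 14–15) form the presentation; fragmentation and cadence (mm. 16-19) form the continuation — the 8-bar whole is a sentence.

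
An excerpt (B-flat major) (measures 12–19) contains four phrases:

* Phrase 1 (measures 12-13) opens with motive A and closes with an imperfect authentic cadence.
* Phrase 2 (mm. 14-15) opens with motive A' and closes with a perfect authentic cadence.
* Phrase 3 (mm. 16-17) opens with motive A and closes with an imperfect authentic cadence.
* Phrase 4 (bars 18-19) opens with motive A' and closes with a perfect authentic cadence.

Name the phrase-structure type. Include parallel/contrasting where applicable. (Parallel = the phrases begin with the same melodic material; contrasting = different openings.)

The cadence pattern IAC–PAC–IAC–PAC is weak–strong twice, and phrases 3–4 restate phrases 1–2: a period heard twice, not a double period (which would end weakly at phrase 2).

repeated period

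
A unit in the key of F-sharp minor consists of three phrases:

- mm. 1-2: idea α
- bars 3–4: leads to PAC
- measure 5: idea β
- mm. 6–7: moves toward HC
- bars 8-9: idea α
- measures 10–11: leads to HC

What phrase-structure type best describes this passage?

phrase group

The final phrase closes with a half cadence, which is not stronger than the preceding half cadence; the 3 phrases lack an overall antecedent–consequent design and so form a phrase group.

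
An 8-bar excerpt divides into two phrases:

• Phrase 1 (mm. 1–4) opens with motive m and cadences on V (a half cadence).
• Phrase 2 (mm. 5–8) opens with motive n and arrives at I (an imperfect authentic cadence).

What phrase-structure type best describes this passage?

contrasting period

Phrase 1 ends with a half cadence (weaker) and phrase 2 with an imperfect authentic cadence (stronger): antecedent + consequent = a period.
The two phrases open with different material (m / n), so the period is contrasting.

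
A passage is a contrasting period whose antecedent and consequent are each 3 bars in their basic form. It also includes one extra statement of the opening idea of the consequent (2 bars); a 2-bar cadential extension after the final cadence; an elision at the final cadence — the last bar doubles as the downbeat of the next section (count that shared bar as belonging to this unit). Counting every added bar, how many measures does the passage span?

Basic contrasting period: 3 + 3 = 6 bars.
6 (basic form) + 2 (extra statement) + 2 (cadential extension) = 10.
The elision shares a bar with the next section but does not change this unit's count.

10 measures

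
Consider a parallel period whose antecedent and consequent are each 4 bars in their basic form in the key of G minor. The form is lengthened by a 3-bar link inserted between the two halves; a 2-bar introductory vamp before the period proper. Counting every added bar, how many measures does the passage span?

13 measures

Basic parallel period: 4 + 4 = 8 bars.
8 (basic form) + 3 (link) + 2 (introduction) = 13.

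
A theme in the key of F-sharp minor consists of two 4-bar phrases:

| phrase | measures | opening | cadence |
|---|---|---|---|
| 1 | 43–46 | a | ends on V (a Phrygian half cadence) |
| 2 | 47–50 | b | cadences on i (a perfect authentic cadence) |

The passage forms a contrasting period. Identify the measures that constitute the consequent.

measures 47–50

The antecedent is the phrase ending with the weaker cadence (Phrygian half cadence, phrase 1) and the consequent the one ending more conclusively (perfect authentic cadence, phrase 2); the consequent is bars 47–50.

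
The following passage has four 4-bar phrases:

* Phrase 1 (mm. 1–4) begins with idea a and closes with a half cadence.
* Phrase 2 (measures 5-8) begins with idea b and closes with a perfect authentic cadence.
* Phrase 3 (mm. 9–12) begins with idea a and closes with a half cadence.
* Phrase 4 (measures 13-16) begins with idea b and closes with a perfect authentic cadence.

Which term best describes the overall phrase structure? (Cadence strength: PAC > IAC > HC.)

repeated period

The cadence pattern HC–PAC–HC–PAC is weak–strong twice, and phrases 3–4 restate phrases 1–2: a period heard twice, not a double period (which would end weakly at phrase 2).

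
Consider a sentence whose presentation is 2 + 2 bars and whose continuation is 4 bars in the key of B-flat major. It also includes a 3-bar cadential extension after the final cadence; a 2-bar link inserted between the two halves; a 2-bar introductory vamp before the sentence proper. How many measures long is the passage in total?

15 measures

Basic sentence: 2 + 2 + 4 = 8 bars.
8 (basic form) + 3 (cadential extension) + 2 (link) + 2 (introduction) = 15.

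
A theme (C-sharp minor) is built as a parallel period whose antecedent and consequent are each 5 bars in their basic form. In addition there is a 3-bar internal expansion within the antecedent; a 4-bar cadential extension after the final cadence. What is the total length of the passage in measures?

17 measures

Basic parallel period: 5 + 5 = 10 bars.
10 (basic form) + 3 (internal expansion) + 4 (cadential extension) = 17.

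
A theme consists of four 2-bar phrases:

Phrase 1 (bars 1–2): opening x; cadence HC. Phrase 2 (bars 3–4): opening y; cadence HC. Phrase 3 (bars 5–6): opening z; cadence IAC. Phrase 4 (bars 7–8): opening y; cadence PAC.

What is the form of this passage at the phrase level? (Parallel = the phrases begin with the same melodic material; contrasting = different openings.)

Four phrases in two halves: the first half (bars 1–4) ends with a half cadence, the second (mm. 5–8) with a perfect authentic cadence — a large antecedent–consequent pair, i.e. a double period.
Phrase 3 begins with different material from phrase 1, making it contrasting.

contrasting double period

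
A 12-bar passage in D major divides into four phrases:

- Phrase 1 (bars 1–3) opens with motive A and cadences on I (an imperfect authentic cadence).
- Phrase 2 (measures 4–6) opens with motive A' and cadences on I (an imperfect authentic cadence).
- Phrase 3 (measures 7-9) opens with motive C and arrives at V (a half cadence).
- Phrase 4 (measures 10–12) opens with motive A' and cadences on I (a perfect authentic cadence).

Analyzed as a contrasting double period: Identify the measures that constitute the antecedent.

measures 1–6

In a double period the four phrases pair into a large antecedent (phrases 1–2, ending imperfect authentic cadence) and a large consequent (phrases 3–4, ending perfect authentic cadence). The antecedent spans mm. 1–6.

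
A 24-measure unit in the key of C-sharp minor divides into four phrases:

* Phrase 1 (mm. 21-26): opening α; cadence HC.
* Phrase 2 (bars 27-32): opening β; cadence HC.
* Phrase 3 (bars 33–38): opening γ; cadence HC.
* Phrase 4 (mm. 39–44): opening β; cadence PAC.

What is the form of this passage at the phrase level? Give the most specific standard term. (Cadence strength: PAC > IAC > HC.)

contrasting double period

Four phrases in two halves: the first half (measures 21–32) ends with a half cadence, the second (mm. 33-44) with a perfect authentic cadence — a large antecedent–consequent pair, i.e. a double period.
Phrase 3 begins with different material from phrase 1, making it contrasting.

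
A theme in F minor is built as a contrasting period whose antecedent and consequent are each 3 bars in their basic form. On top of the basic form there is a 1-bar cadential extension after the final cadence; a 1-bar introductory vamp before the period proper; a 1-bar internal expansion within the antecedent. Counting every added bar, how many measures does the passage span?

Basic contrasting period: 3 + 3 = 6 bars.
6 (basic form) + 1 (cadential extension) + 1 (introduction) + 1 (internal expansion) = 9.

9 measures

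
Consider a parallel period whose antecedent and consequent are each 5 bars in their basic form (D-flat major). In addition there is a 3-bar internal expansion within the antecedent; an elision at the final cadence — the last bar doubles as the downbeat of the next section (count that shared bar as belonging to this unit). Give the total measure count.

Basic parallel period: 5 + 5 = 10 bars.
10 (basic form) + 3 (internal expansion) = 13.
The elision shares a bar with the next section but does not change this unit's count.

13 measures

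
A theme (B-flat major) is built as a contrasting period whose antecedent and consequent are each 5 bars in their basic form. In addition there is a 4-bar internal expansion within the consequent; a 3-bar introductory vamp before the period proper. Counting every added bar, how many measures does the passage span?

Basic contrasting period: 5 + 5 = 10 bars.
10 (basic form) + 4 (internal expansion) + 3 (introduction) = 17.

17 measures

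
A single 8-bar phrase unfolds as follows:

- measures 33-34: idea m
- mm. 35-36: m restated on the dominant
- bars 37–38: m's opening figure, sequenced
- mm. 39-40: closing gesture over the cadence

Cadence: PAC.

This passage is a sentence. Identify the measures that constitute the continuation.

measures 37–40

After the presentation (mm. 33–36), the continuation covers the fragmentation through the cadence: bars 37–40.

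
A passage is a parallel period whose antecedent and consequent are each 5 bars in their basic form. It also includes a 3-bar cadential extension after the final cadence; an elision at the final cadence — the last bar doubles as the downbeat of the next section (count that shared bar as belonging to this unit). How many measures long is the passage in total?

Basic parallel period: 5 + 5 = 10 bars.
10 (basic form) + 3 (cadential extension) = 13.
The elision shares a bar with the next section but does not change this unit's count.

13 measures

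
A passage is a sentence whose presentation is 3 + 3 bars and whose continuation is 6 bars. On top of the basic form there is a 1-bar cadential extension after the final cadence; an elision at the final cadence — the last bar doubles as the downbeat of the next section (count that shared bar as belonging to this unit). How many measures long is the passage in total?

Basic sentence: 3 + 3 + 6 = 12 bars.
12 (basic form) + 1 (cadential extension) = 13.
The elision shares a bar with the next section but does not change this unit's count.

13 measures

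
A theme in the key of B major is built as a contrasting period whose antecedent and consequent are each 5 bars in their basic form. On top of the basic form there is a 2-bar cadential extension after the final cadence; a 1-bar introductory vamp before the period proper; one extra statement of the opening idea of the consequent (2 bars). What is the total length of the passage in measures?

Basic contrasting period: 5 + 5 = 10 bars.
10 (basic form) + 2 (cadential extension) + 1 (introduction) + 2 (extra statement) = 15.

15 measures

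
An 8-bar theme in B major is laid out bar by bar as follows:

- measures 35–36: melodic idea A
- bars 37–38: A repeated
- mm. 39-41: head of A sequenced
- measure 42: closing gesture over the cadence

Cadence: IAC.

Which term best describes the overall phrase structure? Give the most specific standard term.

sentence

Basic idea (bars 35–36) + its repetition (mm. 37–38) form the presentation; fragmentation and cadence (mm. 39-42) form the continuation — the 8-bar whole is a sentence.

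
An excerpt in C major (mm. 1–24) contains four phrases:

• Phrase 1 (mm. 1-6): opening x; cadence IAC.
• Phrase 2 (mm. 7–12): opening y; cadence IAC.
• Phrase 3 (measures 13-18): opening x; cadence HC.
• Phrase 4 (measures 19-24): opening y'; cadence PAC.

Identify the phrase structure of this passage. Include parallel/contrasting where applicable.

parallel double period

Four phrases in two halves: the first half (bars 1–12) ends with an imperfect authentic cadence, the second (mm. 13-24) with a perfect authentic cadence — a large antecedent–consequent pair, i.e. a double period.
Phrase 3 begins with the same material as phrase 1, making it parallel.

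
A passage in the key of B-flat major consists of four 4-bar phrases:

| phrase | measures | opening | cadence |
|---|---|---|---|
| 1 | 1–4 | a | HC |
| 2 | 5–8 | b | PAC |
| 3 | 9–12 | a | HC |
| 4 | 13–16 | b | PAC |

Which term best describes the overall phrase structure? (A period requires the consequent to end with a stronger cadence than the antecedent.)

repeated period

The cadence pattern HC–PAC–HC–PAC is weak–strong twice, and phrases 3–4 restate phrases 1–2: a period heard twice, not a double period (which would end weakly at phrase 2).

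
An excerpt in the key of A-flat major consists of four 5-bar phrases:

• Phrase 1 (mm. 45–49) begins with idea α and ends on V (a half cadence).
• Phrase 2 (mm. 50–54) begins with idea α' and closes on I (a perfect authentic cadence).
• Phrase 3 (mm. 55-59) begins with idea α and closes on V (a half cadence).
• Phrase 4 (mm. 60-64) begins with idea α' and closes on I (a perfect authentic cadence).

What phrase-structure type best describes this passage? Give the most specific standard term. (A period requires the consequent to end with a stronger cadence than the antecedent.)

The cadence pattern HC–PAC–HC–PAC is weak–strong twice, and phrases 3–4 restate phrases 1–2: a period heard twice, not a double period (which would end weakly at phrase 2).

repeated period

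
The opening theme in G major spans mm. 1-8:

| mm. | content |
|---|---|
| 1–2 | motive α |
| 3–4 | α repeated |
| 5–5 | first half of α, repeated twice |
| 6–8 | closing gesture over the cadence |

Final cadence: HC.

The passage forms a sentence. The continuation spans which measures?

After the presentation (mm. 1–4), the continuation covers the fragmentation through the cadence: mm. 5–8.

measures 5–8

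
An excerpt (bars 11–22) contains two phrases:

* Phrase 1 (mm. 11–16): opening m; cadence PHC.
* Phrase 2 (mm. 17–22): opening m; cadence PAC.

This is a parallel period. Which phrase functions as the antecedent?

phrase 1

The phrase ending with the weaker cadence (Phrygian half cadence) is the antecedent; the one ending more conclusively (perfect authentic cadence) is the consequent. The antecedent is phrase 1.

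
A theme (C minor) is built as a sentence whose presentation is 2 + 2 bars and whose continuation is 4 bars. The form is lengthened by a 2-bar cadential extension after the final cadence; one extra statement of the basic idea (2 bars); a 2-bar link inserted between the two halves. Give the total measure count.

14 measures

Basic sentence: 2 + 2 + 4 = 8 bars.
8 (basic form) + 2 (cadential extension) + 2 (extra statement) + 2 (link) = 14.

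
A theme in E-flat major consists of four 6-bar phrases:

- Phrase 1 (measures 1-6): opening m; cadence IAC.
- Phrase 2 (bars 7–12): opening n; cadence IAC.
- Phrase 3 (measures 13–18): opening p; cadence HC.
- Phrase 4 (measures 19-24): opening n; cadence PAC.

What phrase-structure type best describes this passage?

Four phrases in two halves: the first half (mm. 1–12) ends with an imperfect authentic cadence, the second (mm. 13-24) with a perfect authentic cadence — a large antecedent–consequent pair, i.e. a double period.
Phrase 3 begins with different material from phrase 1, making it contrasting.

contrasting double period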